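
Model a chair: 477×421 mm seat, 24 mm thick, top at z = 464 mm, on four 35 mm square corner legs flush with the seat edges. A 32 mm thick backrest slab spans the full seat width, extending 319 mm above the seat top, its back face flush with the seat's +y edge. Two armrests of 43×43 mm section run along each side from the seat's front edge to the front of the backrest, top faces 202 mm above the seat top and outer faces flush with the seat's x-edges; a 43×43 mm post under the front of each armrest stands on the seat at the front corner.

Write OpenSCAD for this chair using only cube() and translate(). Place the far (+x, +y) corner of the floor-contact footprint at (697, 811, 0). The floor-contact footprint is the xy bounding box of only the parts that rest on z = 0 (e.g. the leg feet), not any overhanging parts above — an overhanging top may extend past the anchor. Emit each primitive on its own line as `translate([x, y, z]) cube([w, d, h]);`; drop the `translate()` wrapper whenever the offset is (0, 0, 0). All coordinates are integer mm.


translate([220, 390, 440]) cube([477, 421, 24]);
translate([220, 390, 0]) cube([35, 35, 440]);
translate([662, 390, 0]) cube([35, 35, 440]);
translate([220, 776, 0]) cube([35, 35, 440]);
translate([662, 776, 0]) cube([35, 35, 440]);
translate([220, 779, 464]) cube([477, 32, 319]);
translate([220, 390, 623]) cube([43, 389, 43]);
translate([654, 390, 623]) cube([43, 389, 43]);
translate([220, 390, 464]) cube([43, 43, 159]);
translate([654, 390, 464]) cube([43, 43, 159]);


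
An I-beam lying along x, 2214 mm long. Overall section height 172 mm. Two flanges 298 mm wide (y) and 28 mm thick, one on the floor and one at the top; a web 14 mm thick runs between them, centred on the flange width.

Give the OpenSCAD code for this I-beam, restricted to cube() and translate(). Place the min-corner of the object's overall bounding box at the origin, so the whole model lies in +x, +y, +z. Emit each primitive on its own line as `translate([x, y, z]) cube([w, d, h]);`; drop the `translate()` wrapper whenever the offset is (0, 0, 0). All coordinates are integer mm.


cube([2214, 298, 28]);
translate([0, 142, 28]) cube([2214, 14, 116]);
translate([0, 0, 144]) cube([2214, 298, 28]);


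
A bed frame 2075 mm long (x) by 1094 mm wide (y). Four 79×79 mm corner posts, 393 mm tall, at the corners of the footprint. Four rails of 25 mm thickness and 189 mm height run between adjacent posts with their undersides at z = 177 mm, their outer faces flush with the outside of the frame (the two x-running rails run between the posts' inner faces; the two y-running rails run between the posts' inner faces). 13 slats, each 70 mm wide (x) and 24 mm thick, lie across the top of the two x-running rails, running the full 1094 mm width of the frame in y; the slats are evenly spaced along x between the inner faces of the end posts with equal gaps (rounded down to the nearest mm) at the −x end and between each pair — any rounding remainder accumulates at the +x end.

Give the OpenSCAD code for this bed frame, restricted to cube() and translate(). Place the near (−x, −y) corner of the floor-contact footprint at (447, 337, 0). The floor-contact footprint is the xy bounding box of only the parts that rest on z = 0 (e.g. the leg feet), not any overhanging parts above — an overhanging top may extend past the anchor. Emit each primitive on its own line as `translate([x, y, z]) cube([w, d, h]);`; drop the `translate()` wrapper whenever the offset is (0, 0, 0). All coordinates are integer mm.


// slat z = rail_z + rail_h = 177 + 189 = 366
// slat gap = ⌊(1917 − 13·70) / 14⌋ = 71
translate([447, 337, 0]) cube([79, 79, 393]);
translate([447, 1352, 0]) cube([79, 79, 393]);
translate([2443, 337, 0]) cube([79, 79, 393]);
translate([2443, 1352, 0]) cube([79, 79, 393]);
translate([526, 337, 177]) cube([1917, 25, 189]);
translate([526, 1406, 177]) cube([1917, 25, 189]);
translate([447, 416, 177]) cube([25, 936, 189]);
translate([2497, 416, 177]) cube([25, 936, 189]);
translate([597, 337, 366]) cube([70, 1094, 24]);
translate([738, 337, 366]) cube([70, 1094, 24]);
translate([879, 337, 366]) cube([70, 1094, 24]);
translate([1020, 337, 366]) cube([70, 1094, 24]);
translate([1161, 337, 366]) cube([70, 1094, 24]);
translate([1302, 337, 366]) cube([70, 1094, 24]);
translate([1443, 337, 366]) cube([70, 1094, 24]);
translate([1584, 337, 366]) cube([70, 1094, 24]);
translate([1725, 337, 366]) cube([70, 1094, 24]);
translate([1866, 337, 366]) cube([70, 1094, 24]);
translate([2007, 337, 366]) cube([70, 1094, 24]);
translate([2148, 337, 366]) cube([70, 1094, 24]);
translate([2289, 337, 366]) cube([70, 1094, 24]);


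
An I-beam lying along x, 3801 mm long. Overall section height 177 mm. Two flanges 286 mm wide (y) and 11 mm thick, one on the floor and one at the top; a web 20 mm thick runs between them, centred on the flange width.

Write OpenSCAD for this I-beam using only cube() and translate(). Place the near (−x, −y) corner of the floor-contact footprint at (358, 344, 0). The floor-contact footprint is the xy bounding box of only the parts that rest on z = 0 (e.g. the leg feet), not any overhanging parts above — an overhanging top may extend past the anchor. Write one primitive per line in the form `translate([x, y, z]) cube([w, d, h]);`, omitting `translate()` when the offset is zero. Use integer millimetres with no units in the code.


translate([358, 344, 0]) cube([3801, 286, 11]);
translate([358, 477, 11]) cube([3801, 20, 155]);
translate([358, 344, 166]) cube([3801, 286, 11]);


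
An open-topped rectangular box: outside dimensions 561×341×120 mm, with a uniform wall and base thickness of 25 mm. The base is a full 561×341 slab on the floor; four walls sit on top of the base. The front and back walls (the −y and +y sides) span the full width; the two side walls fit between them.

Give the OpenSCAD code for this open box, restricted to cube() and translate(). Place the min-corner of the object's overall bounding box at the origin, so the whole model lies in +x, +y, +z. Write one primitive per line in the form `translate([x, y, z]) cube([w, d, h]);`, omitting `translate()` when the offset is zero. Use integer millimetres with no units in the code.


cube([561, 341, 25]);
translate([0, 0, 25]) cube([561, 25, 95]);
translate([0, 316, 25]) cube([561, 25, 95]);
translate([0, 25, 25]) cube([25, 291, 95]);
translate([536, 25, 25]) cube([25, 291, 95]);


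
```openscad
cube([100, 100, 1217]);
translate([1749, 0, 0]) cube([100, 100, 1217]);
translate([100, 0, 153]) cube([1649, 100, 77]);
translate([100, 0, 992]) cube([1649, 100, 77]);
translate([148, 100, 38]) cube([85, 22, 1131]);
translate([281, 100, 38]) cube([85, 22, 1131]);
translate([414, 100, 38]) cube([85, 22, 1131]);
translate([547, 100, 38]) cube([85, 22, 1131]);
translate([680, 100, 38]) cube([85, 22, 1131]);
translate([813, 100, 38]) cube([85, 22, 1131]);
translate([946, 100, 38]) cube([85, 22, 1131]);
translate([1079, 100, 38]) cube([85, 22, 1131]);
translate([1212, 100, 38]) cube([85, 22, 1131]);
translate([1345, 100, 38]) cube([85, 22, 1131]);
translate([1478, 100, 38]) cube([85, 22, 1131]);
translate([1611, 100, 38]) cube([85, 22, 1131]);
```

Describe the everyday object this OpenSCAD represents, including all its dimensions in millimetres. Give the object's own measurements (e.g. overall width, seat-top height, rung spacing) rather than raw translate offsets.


A fence section. Two 100×100 mm posts, 1217 mm tall, stand on the floor with a clear span of 1649 mm between their inner faces. Two horizontal rails of 100×77 mm section span the gap between the posts with their undersides at z = 153 mm and z = 992 mm, flush with the posts' −y face. 12 pickets, each 85 mm wide, 22 mm thick and 1131 mm tall, are fixed to the +y face of the rails with their bottoms at z = 38 mm, spaced across the span with a 48 mm gap after the −x post and between neighbouring pickets, with 53 mm left before the +x post.


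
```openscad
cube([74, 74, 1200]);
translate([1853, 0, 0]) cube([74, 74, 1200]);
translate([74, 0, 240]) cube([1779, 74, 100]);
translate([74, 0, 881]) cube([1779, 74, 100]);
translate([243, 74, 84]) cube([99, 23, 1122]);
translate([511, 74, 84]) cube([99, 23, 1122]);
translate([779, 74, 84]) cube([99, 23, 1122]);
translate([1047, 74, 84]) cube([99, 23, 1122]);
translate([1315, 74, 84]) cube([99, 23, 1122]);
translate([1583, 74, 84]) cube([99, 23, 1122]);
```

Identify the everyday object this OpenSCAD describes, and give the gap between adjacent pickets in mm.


A fence section. The picket gap is 169 mm.

Two posts, two rails, 6 pickets — a fence section. Span 1779 mm holds 6 pickets of 99 mm with 7 equal gaps: ⌊(1779 − 6·99) / 7⌋ = 169 mm.


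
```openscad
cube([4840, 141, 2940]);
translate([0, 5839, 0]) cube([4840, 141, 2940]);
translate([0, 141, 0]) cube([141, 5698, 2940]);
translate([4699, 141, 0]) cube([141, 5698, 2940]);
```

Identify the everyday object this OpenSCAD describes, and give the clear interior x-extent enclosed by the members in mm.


A house (or room) frame. The interior width is 4558 mm.

Four 2940 mm walls enclosing a rectangle with no floor or roof — a room or house frame. Outside width is 4840 mm and wall thickness is 141 mm, so the interior width is 4840 − 2 × 141 = 4558 mm.


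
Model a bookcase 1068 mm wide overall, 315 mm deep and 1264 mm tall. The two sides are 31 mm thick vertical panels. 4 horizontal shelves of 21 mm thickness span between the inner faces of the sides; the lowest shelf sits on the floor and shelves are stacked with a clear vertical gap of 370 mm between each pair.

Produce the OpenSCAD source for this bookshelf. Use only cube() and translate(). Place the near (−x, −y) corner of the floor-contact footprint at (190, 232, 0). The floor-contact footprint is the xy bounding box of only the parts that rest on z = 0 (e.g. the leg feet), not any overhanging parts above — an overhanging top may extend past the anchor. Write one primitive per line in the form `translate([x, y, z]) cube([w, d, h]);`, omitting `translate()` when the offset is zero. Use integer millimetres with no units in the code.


translate([190, 232, 0]) cube([31, 315, 1264]);
translate([1227, 232, 0]) cube([31, 315, 1264]);
translate([221, 232, 0]) cube([1006, 315, 21]);
translate([221, 232, 391]) cube([1006, 315, 21]);
translate([221, 232, 782]) cube([1006, 315, 21]);
translate([221, 232, 1173]) cube([1006, 315, 21]);


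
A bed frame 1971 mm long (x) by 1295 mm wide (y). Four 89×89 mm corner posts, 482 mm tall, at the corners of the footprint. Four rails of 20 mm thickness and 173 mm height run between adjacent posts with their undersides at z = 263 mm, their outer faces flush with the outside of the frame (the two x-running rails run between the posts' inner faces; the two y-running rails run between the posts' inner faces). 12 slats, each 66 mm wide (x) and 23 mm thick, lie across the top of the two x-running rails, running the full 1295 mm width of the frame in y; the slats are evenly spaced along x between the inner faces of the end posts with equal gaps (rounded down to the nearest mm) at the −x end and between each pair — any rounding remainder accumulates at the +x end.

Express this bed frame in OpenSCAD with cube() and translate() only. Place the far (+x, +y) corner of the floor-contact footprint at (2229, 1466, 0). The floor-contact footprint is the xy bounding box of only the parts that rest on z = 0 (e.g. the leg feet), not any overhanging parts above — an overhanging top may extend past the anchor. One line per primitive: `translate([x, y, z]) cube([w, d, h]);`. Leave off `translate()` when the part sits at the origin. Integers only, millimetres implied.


translate([258, 171, 0]) cube([89, 89, 482]);
translate([258, 1377, 0]) cube([89, 89, 482]);
translate([2140, 171, 0]) cube([89, 89, 482]);
translate([2140, 1377, 0]) cube([89, 89, 482]);
translate([347, 171, 263]) cube([1793, 20, 173]);
translate([347, 1446, 263]) cube([1793, 20, 173]);
translate([258, 260, 263]) cube([20, 1117, 173]);
translate([2209, 260, 263]) cube([20, 1117, 173]);
translate([424, 171, 436]) cube([66, 1295, 23]);
translate([567, 171, 436]) cube([66, 1295, 23]);
translate([710, 171, 436]) cube([66, 1295, 23]);
translate([853, 171, 436]) cube([66, 1295, 23]);
translate([996, 171, 436]) cube([66, 1295, 23]);
translate([1139, 171, 436]) cube([66, 1295, 23]);
translate([1282, 171, 436]) cube([66, 1295, 23]);
translate([1425, 171, 436]) cube([66, 1295, 23]);
translate([1568, 171, 436]) cube([66, 1295, 23]);
translate([1711, 171, 436]) cube([66, 1295, 23]);
translate([1854, 171, 436]) cube([66, 1295, 23]);
translate([1997, 171, 436]) cube([66, 1295, 23]);


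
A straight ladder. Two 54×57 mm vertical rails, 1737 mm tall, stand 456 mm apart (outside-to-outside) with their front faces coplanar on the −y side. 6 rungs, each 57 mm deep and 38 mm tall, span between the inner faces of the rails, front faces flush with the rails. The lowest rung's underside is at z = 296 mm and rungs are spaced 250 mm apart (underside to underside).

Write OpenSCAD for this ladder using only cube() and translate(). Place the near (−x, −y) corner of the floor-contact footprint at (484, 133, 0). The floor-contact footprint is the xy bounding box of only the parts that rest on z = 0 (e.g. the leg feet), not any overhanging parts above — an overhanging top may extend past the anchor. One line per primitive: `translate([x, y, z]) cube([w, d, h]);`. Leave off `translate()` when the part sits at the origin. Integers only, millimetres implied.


// rung span = 456 - 2*54 = 348
// rung[k] z = 296 + k*250
translate([484, 133, 0]) cube([54, 57, 1737]);
translate([886, 133, 0]) cube([54, 57, 1737]);
translate([538, 133, 296]) cube([348, 57, 38]);
translate([538, 133, 546]) cube([348, 57, 38]);
translate([538, 133, 796]) cube([348, 57, 38]);
translate([538, 133, 1046]) cube([348, 57, 38]);
translate([538, 133, 1296]) cube([348, 57, 38]);
translate([538, 133, 1546]) cube([348, 57, 38]);


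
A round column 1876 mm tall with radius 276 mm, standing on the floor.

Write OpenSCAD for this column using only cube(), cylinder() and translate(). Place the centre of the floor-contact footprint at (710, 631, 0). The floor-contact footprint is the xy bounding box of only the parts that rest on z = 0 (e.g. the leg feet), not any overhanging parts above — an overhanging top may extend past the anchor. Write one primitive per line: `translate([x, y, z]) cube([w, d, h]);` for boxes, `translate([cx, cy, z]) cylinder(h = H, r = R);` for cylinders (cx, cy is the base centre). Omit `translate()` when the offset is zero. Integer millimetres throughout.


translate([710, 631, 0]) cylinder(h = 1876, r = 276);


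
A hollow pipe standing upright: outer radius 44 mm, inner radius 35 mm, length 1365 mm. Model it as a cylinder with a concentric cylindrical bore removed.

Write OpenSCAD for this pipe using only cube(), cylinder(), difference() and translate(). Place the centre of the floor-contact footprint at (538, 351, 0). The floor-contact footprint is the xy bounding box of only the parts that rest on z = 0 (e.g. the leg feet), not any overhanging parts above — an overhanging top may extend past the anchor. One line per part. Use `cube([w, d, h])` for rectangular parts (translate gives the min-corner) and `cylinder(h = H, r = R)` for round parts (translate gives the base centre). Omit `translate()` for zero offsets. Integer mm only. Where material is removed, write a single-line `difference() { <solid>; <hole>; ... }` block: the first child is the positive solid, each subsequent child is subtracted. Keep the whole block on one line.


difference() { translate([538, 351, 0]) cylinder(h = 1365, r = 44); translate([538, 351, 0]) cylinder(h = 1365, r = 35); }


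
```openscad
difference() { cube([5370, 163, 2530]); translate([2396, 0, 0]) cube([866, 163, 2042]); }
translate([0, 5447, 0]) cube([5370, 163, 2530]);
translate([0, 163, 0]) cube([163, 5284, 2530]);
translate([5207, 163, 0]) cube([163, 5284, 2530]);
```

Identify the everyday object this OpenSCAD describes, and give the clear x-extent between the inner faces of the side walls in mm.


A single room. The interior width is 5044 mm.

Four walls enclosing a rectangle with a door in the front wall — a room. Outside width 5370 minus two 163 mm walls gives 5044 mm.


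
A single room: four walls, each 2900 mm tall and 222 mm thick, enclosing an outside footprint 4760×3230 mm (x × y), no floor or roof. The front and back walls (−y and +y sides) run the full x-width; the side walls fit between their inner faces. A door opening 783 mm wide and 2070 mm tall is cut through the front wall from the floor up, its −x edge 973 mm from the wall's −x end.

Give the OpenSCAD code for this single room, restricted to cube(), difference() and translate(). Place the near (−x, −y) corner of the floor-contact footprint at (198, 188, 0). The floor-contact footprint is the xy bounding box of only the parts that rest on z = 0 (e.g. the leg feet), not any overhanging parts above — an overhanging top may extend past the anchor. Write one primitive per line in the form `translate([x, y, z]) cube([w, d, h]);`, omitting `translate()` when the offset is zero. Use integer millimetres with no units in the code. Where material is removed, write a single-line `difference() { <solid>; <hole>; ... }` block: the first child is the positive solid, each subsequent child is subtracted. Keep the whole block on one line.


difference() { translate([198, 188, 0]) cube([4760, 222, 2900]); translate([1171, 188, 0]) cube([783, 222, 2070]); }
translate([198, 3196, 0]) cube([4760, 222, 2900]);
translate([198, 410, 0]) cube([222, 2786, 2900]);
translate([4736, 410, 0]) cube([222, 2786, 2900]);


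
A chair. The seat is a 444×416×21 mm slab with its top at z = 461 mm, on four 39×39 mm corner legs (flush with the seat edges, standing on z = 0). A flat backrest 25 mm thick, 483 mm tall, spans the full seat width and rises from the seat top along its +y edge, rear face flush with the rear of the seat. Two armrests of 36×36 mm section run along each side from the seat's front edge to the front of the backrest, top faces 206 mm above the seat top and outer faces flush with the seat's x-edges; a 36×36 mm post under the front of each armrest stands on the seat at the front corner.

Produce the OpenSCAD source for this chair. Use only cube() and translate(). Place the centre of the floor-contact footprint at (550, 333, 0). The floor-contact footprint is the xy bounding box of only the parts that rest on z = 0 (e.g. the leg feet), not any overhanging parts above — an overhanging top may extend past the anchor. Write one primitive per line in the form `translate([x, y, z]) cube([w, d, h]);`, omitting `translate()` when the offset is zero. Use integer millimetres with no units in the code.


translate([328, 125, 440]) cube([444, 416, 21]);
translate([328, 125, 0]) cube([39, 39, 440]);
translate([733, 125, 0]) cube([39, 39, 440]);
translate([328, 502, 0]) cube([39, 39, 440]);
translate([733, 502, 0]) cube([39, 39, 440]);
translate([328, 516, 461]) cube([444, 25, 483]);
translate([328, 125, 631]) cube([36, 391, 36]);
translate([736, 125, 631]) cube([36, 391, 36]);
translate([328, 125, 461]) cube([36, 36, 170]);
translate([736, 125, 461]) cube([36, 36, 170]);


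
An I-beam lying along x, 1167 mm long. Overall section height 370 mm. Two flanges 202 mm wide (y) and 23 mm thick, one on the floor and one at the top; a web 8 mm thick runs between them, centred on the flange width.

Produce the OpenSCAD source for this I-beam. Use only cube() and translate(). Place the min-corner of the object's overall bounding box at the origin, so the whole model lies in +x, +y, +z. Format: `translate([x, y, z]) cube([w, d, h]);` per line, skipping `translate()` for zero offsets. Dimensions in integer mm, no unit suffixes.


cube([1167, 202, 23]);
translate([0, 97, 23]) cube([1167, 8, 324]);
translate([0, 0, 347]) cube([1167, 202, 23]);


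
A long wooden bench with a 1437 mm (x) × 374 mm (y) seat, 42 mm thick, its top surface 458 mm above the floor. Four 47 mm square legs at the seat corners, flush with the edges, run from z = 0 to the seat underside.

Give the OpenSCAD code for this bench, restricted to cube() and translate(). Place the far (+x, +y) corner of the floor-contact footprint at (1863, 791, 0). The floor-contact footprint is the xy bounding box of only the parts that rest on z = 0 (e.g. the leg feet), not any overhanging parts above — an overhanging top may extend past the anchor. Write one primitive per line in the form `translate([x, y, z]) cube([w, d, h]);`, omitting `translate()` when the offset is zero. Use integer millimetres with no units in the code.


translate([426, 417, 416]) cube([1437, 374, 42]);
translate([426, 417, 0]) cube([47, 47, 416]);
translate([426, 744, 0]) cube([47, 47, 416]);
translate([1816, 417, 0]) cube([47, 47, 416]);
translate([1816, 744, 0]) cube([47, 47, 416]);


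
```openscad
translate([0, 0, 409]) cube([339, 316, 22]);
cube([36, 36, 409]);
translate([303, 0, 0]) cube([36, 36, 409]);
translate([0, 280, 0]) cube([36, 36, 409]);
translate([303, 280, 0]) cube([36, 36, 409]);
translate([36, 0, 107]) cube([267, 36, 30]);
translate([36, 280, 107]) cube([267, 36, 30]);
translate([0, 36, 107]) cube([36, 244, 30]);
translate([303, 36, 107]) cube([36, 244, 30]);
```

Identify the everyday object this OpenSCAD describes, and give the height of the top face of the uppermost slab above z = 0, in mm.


A stool. The seat height is 431 mm.

A 339×316×22 slab at z = 409 on four corner posts — a stool. The seat top is 409 + 22 = 431 mm.


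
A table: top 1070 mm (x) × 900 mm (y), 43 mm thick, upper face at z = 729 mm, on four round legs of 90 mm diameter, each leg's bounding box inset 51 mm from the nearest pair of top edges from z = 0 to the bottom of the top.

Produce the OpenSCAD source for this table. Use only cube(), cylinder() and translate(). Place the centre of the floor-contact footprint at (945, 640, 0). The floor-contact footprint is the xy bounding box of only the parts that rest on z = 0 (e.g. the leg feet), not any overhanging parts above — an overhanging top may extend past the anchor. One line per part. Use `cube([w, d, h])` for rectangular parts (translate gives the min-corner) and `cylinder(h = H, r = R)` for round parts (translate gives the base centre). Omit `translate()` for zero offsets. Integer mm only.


translate([410, 190, 686]) cube([1070, 900, 43]);
translate([506, 286, 0]) cylinder(h = 686, r = 45);
translate([1384, 286, 0]) cylinder(h = 686, r = 45);
translate([506, 994, 0]) cylinder(h = 686, r = 45);
translate([1384, 994, 0]) cylinder(h = 686, r = 45);


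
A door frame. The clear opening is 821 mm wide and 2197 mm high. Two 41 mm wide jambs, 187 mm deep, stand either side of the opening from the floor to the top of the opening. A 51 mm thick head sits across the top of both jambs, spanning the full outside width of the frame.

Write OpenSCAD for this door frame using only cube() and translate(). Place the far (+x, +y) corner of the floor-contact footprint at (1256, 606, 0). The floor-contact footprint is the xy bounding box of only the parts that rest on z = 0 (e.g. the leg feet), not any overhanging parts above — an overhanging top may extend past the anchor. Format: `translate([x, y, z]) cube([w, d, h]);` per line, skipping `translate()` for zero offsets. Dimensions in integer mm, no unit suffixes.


translate([353, 419, 0]) cube([41, 187, 2197]);
translate([1215, 419, 0]) cube([41, 187, 2197]);
translate([353, 419, 2197]) cube([903, 187, 51]);


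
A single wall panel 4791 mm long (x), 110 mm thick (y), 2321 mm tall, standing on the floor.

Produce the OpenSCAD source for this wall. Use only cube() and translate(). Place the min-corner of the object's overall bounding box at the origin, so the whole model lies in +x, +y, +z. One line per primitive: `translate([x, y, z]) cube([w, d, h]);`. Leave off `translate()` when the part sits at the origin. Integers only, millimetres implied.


cube([4791, 110, 2321]);


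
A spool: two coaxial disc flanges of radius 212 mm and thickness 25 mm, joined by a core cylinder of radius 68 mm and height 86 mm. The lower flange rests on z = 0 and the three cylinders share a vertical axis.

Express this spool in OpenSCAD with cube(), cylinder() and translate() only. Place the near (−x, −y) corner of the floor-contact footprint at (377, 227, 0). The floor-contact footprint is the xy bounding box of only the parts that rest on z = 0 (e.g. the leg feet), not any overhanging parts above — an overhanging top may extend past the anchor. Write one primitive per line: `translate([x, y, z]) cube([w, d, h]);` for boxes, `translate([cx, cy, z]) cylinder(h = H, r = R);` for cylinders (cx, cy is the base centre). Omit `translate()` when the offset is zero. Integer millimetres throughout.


translate([589, 439, 0]) cylinder(h = 25, r = 212);
translate([589, 439, 25]) cylinder(h = 86, r = 68);
translate([589, 439, 111]) cylinder(h = 25, r = 212);


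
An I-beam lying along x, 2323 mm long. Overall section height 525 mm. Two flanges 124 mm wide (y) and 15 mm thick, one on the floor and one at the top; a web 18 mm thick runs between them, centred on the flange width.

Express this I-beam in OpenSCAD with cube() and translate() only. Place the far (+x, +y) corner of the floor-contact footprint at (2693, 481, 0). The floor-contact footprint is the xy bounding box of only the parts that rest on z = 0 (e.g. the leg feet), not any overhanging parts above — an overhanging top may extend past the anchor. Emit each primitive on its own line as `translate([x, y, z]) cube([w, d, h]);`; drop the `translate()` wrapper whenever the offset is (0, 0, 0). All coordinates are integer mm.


translate([370, 357, 0]) cube([2323, 124, 15]);
translate([370, 410, 15]) cube([2323, 18, 495]);
translate([370, 357, 510]) cube([2323, 124, 15]);


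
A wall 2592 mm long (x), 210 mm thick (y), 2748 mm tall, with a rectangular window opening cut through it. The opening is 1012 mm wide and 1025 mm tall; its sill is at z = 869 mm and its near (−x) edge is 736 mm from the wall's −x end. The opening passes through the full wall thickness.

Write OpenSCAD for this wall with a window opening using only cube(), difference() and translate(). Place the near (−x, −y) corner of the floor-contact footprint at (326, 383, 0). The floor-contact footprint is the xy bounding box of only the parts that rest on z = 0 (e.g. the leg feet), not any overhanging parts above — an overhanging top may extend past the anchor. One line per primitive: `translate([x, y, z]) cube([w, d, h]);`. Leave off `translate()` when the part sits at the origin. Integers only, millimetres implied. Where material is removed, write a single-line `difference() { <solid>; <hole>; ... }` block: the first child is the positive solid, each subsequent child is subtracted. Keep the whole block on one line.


difference() { translate([326, 383, 0]) cube([2592, 210, 2748]); translate([1062, 383, 869]) cube([1012, 210, 1025]); }


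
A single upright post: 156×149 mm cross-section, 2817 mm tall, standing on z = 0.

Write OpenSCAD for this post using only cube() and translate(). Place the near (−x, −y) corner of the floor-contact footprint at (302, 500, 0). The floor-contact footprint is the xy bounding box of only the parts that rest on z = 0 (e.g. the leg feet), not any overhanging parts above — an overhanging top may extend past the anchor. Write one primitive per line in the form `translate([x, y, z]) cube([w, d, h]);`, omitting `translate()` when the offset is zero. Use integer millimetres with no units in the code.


translate([302, 500, 0]) cube([156, 149, 2817]);


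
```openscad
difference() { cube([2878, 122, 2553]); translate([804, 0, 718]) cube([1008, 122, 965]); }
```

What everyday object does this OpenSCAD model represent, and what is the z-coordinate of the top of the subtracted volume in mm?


A wall with a window opening. The window head height is 1683 mm.

A wall with a rectangular opening subtracted — a window. Sill at z = 718, opening 965 mm tall, so the head is at 718 + 965 = 1683 mm.


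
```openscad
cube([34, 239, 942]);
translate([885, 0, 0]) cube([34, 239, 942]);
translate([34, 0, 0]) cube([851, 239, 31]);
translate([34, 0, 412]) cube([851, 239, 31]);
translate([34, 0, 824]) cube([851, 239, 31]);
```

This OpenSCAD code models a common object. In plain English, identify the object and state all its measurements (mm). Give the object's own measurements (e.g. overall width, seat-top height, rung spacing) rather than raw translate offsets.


An open bookshelf. Two side panels, each 34 mm thick, 239 mm deep and 942 mm tall, stand 919 mm apart (outside-to-outside). Between them sit 3 shelves, each 31 mm thick and 239 mm deep, spanning the full gap between the sides. The bottom shelf rests on the floor (its underside at z = 0) and the clear gap between one shelf's top and the next shelf's underside is 381 mm.


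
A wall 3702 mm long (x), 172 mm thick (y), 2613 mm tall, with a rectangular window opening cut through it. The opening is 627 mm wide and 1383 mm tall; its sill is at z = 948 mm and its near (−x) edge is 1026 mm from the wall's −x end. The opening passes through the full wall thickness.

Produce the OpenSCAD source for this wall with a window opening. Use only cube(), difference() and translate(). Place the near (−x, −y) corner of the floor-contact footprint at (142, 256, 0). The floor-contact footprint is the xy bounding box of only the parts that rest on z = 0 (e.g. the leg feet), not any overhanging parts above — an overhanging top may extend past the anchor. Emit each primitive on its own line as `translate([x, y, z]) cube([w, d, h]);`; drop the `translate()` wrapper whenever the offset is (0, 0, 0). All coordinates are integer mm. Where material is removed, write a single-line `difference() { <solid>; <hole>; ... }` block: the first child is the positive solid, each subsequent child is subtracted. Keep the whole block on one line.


difference() { translate([142, 256, 0]) cube([3702, 172, 2613]); translate([1168, 256, 948]) cube([627, 172, 1383]); }


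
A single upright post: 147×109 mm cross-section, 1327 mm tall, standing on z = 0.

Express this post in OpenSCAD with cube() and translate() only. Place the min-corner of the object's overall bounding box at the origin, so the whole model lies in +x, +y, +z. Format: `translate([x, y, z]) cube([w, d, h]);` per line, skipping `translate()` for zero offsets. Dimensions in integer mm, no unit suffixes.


cube([147, 109, 1327]);


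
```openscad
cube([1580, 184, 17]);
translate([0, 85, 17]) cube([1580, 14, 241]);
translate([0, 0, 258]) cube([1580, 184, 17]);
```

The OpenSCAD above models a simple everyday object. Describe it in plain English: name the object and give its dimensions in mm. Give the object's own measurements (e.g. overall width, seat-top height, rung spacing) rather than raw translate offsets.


An I-beam lying along x, 1580 mm long. Overall section height 275 mm. Two flanges 184 mm wide (y) and 17 mm thick, one on the floor and one at the top; a web 14 mm thick runs between them, centred on the flange width.


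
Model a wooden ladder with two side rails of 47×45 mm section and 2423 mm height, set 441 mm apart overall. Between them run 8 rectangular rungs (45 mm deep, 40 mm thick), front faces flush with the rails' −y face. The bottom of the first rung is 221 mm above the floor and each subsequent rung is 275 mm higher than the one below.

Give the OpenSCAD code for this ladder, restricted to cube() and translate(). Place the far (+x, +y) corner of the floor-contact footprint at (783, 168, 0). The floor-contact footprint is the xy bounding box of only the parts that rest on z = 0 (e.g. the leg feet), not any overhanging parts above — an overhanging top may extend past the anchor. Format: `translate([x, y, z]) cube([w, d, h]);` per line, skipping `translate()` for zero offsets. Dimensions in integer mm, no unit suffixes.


translate([342, 123, 0]) cube([47, 45, 2423]);
translate([736, 123, 0]) cube([47, 45, 2423]);
translate([389, 123, 221]) cube([347, 45, 40]);
translate([389, 123, 496]) cube([347, 45, 40]);
translate([389, 123, 771]) cube([347, 45, 40]);
translate([389, 123, 1046]) cube([347, 45, 40]);
translate([389, 123, 1321]) cube([347, 45, 40]);
translate([389, 123, 1596]) cube([347, 45, 40]);
translate([389, 123, 1871]) cube([347, 45, 40]);
translate([389, 123, 2146]) cube([347, 45, 40]);


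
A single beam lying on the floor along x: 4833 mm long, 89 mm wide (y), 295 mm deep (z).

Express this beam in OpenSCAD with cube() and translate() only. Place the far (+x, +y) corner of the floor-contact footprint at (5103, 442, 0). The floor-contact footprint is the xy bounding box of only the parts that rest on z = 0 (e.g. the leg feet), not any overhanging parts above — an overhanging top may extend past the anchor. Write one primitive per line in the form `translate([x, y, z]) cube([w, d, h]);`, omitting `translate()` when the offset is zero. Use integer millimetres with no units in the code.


translate([270, 353, 0]) cube([4833, 89, 295]);


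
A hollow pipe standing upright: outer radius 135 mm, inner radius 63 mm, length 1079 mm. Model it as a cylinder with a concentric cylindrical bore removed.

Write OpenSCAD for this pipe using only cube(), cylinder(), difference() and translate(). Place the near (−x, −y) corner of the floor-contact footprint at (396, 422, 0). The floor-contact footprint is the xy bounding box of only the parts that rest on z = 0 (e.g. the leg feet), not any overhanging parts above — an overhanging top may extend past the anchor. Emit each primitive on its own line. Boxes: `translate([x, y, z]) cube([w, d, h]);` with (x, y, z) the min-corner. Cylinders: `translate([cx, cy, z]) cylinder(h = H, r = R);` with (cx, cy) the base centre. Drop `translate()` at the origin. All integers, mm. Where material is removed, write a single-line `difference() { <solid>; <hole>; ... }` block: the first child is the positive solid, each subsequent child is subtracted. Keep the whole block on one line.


difference() { translate([531, 557, 0]) cylinder(h = 1079, r = 135); translate([531, 557, 0]) cylinder(h = 1079, r = 63); }


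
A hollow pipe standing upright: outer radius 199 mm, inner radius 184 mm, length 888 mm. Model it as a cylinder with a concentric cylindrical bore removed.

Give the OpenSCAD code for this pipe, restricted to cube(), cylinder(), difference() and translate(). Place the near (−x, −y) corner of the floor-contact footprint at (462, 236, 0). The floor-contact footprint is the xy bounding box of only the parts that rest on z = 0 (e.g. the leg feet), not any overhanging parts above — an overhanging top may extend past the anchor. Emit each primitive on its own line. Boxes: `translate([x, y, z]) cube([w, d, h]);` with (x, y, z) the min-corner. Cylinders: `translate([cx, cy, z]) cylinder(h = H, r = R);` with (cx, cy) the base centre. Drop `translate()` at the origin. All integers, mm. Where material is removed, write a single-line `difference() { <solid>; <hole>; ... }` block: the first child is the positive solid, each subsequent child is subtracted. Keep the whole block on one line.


difference() { translate([661, 435, 0]) cylinder(h = 888, r = 199); translate([661, 435, 0]) cylinder(h = 888, r = 184); }


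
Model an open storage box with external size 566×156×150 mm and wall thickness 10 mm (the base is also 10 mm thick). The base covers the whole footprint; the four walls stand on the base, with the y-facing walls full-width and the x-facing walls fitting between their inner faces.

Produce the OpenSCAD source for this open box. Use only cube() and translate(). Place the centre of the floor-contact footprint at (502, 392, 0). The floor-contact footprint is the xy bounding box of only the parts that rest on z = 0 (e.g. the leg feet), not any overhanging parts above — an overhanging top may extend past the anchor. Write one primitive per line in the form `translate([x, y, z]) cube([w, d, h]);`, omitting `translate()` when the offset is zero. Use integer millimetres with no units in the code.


translate([219, 314, 0]) cube([566, 156, 10]);
translate([219, 314, 10]) cube([566, 10, 140]);
translate([219, 460, 10]) cube([566, 10, 140]);
translate([219, 324, 10]) cube([10, 136, 140]);
translate([775, 324, 10]) cube([10, 136, 140]);


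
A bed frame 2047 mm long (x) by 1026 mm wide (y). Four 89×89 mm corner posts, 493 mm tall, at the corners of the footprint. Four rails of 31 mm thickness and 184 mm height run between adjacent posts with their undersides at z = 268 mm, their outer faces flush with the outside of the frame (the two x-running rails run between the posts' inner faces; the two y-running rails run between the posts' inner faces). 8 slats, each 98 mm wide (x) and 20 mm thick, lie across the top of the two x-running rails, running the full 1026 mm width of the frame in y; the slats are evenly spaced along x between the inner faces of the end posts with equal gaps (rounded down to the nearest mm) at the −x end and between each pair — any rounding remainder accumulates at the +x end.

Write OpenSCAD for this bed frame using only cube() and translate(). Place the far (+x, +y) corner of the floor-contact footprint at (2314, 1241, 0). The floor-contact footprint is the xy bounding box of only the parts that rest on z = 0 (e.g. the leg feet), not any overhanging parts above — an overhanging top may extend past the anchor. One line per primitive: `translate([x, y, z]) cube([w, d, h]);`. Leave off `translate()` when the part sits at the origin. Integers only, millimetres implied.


translate([267, 215, 0]) cube([89, 89, 493]);
translate([267, 1152, 0]) cube([89, 89, 493]);
translate([2225, 215, 0]) cube([89, 89, 493]);
translate([2225, 1152, 0]) cube([89, 89, 493]);
translate([356, 215, 268]) cube([1869, 31, 184]);
translate([356, 1210, 268]) cube([1869, 31, 184]);
translate([267, 304, 268]) cube([31, 848, 184]);
translate([2283, 304, 268]) cube([31, 848, 184]);
translate([476, 215, 452]) cube([98, 1026, 20]);
translate([694, 215, 452]) cube([98, 1026, 20]);
translate([912, 215, 452]) cube([98, 1026, 20]);
translate([1130, 215, 452]) cube([98, 1026, 20]);
translate([1348, 215, 452]) cube([98, 1026, 20]);
translate([1566, 215, 452]) cube([98, 1026, 20]);
translate([1784, 215, 452]) cube([98, 1026, 20]);
translate([2002, 215, 452]) cube([98, 1026, 20]);


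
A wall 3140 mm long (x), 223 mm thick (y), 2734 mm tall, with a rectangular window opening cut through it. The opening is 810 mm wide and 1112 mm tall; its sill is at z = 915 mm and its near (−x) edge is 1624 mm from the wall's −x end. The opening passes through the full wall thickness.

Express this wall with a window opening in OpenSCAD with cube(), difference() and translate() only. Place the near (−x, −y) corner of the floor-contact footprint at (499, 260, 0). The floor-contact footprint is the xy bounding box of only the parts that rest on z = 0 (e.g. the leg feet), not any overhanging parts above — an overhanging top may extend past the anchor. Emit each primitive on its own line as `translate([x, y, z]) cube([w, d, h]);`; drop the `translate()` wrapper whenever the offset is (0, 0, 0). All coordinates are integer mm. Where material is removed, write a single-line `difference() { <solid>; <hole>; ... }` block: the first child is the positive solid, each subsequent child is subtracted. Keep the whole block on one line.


difference() { translate([499, 260, 0]) cube([3140, 223, 2734]); translate([2123, 260, 915]) cube([810, 223, 1112]); }


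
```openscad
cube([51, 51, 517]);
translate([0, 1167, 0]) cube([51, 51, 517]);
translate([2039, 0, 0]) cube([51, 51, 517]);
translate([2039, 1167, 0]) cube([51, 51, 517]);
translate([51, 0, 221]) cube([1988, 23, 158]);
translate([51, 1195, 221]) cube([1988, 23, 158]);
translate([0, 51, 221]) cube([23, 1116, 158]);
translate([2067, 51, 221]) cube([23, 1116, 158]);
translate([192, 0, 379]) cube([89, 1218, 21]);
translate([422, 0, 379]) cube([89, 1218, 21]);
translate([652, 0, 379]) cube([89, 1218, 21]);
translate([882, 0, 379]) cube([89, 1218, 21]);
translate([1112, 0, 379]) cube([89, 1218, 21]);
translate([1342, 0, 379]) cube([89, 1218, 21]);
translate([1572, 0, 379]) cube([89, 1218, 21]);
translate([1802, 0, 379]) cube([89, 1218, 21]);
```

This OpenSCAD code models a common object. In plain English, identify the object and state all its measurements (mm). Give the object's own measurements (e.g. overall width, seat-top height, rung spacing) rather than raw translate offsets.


A bed frame 2090 mm long (x) by 1218 mm wide (y). Four 51×51 mm corner posts, 517 mm tall, at the corners of the footprint. Four rails of 23 mm thickness and 158 mm height run between adjacent posts with their undersides at z = 221 mm, their outer faces flush with the outside of the frame (the two x-running rails run between the posts' inner faces; the two y-running rails run between the posts' inner faces). 8 slats, each 89 mm wide (x) and 21 mm thick, lie across the top of the two x-running rails, running the full 1218 mm width of the frame in y; along x they sit between the end posts with a 141 mm gap after the −x posts and between neighbouring slats, leaving 148 mm before the +x posts.
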